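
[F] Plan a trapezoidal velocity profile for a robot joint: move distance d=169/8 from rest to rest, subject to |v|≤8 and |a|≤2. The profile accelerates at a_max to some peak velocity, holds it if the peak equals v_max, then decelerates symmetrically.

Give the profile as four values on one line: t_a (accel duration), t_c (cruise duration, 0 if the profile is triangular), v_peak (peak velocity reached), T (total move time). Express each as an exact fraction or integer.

(v_max)²/a_max = 8²/2 = 32
169/8 < 32 ⇒ no cruise
v_peak = √(169/8·2) = √(169/4) = 13/2
t_a = (13/2)/2 = 13/4; t_c = 0
T = 2·13/4 = 13/2

t_a=13/4 t_c=0 v_peak=13/2 T=13/2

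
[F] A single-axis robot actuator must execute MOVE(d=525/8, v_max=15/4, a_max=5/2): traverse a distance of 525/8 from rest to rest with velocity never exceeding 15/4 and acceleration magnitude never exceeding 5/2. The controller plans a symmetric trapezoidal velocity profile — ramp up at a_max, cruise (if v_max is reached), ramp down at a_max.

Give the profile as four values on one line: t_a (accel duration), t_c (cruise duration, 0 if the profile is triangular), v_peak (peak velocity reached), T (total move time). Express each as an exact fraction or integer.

v_max²/a_max = (15/4)²/(5/2) = 45/8
525/8 ≥ 45/8 ⇒ cruise phase
t_a = (15/4)/(5/2) = 3/2; v_peak = 15/4
d_cruise = 525/8 − 45/8 = 60; t_c = 60/(15/4) = 16
T = 2·3/2 + 16 = 19

t_a=3/2 t_c=16 v_peak=15/4 T=19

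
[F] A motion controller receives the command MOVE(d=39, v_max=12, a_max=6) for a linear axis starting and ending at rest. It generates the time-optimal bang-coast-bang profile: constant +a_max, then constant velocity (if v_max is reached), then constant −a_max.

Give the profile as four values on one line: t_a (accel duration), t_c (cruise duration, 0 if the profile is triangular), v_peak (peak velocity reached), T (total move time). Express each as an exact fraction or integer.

t_a=2 t_c=5/4 v_peak=12 T=21/4

v_max²/a_max = 12²/6 = 24
39 ≥ 24 so v_max reached
t_a = 12/6 = 2; v_peak = 12
d_cruise = 39 − 24 = 15; t_c = 15/12 = 5/4
T = 2·2 + 5/4 = 21/4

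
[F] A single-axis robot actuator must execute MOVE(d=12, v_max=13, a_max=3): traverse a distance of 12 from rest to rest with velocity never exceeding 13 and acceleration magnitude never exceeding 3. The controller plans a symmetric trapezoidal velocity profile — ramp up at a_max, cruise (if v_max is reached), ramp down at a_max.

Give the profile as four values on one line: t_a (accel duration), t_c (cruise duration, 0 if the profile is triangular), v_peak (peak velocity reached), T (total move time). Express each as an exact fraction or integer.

vₘ²/aₘ = 13²/3 = 169/3
12 < 169/3 so t_c = 0
v_peak = √(12·3) = √36 = 6
t_a = 6/3 = 2; t_c = 0
T = 2·2 = 4

t_a=2 t_c=0 v_peak=6 T=4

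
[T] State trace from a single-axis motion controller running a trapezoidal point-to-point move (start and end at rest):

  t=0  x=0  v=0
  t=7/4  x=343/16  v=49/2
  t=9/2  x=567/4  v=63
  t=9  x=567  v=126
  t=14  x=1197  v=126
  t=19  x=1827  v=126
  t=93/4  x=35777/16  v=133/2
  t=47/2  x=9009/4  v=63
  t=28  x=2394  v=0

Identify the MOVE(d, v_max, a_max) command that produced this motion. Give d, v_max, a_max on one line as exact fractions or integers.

final state: t=28, x=2394, v=0 → d = 2394
a_max = (49/2−0)/(7/4−0) = 14
max v = 126 over t∈[9,19] → v_max = 126
check: 126·(9+10) = 2394 ✓

d=2394 v_max=126 a_max=14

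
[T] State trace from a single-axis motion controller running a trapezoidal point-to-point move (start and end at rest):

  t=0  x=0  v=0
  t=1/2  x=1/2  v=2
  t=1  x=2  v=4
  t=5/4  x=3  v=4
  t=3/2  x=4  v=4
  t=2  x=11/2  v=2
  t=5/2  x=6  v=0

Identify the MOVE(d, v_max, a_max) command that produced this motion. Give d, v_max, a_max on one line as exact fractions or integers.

d=6 v_max=4 a_max=4

final state: t=5/2, x=6, v=0 → d = 6
a_max = (2−0)/(1/2−0) = 4
max v = 4 over t∈[1,3/2] → v_max = 4
check: 4·(1+1/2) = 6 ✓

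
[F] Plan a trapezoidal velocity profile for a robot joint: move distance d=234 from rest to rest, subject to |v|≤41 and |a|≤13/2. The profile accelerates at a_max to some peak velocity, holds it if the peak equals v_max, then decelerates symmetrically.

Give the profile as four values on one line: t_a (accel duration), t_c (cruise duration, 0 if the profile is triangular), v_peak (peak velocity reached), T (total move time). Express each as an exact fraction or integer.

t_a=6 t_c=0 v_peak=39 T=12

vₘ²/aₘ = 41²/(13/2) = 3362/13
234 < 3362/13 → triangular
v_peak = √(234·13/2) = √1521 = 39
t_a = 39/(13/2) = 6; t_c = 0
T = 2·6 = 12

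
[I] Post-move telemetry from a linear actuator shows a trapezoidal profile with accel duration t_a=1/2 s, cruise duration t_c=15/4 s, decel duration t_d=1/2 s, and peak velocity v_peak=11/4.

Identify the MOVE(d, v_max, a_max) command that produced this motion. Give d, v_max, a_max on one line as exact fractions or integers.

d=187/16 v_max=11/4 a_max=11/2

a_max = (11/4)/(1/2) = 11/2
d_a = ½·11/4·1/2 = 11/16; d_c = 11/4·15/4 = 165/16
d = 2·11/16 + 165/16 = 187/16
t_c = 15/4 > 0 ⇒ limit active, v_max = 11/4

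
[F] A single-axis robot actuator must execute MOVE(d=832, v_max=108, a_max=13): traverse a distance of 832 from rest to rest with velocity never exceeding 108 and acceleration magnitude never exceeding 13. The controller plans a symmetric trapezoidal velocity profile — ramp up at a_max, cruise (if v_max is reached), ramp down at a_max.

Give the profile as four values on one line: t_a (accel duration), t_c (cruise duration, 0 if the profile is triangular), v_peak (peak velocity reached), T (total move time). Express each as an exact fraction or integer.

t_a=8 t_c=0 v_peak=104 T=16

(v_max)²/a_max = 108²/13 = 11664/13
832 < 11664/13 → triangular
v_peak = √(832·13) = √10816 = 104
t_a = 104/13 = 8; t_c = 0
T = 2·8 = 16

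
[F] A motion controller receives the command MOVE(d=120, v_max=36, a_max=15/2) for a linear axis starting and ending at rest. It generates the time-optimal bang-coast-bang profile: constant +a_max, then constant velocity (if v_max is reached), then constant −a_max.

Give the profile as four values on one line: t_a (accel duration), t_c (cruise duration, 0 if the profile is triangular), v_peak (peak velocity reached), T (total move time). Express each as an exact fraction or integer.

t_a=4 t_c=0 v_peak=30 T=8

v_max²/a_max = 36²/(15/2) = 864/5
120 < 864/5 → triangular
v_peak = √(120·15/2) = √900 = 30
t_a = 30/(15/2) = 4; t_c = 0
T = 2·4 = 8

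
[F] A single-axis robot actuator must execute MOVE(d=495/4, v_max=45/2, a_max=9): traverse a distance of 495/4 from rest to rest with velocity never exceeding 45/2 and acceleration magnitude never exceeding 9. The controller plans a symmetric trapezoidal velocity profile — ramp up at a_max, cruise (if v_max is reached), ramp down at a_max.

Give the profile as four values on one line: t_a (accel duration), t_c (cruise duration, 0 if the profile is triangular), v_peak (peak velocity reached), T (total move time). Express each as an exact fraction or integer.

(v_max)²/a_max = (45/2)²/9 = 225/4
495/4 ≥ 225/4 so v_max reached
t_a = (45/2)/9 = 5/2; v_peak = 45/2
d_cruise = 495/4 − 225/4 = 135/2; t_c = (135/2)/(45/2) = 3
T = 2·5/2 + 3 = 8

t_a=5/2 t_c=3 v_peak=45/2 T=8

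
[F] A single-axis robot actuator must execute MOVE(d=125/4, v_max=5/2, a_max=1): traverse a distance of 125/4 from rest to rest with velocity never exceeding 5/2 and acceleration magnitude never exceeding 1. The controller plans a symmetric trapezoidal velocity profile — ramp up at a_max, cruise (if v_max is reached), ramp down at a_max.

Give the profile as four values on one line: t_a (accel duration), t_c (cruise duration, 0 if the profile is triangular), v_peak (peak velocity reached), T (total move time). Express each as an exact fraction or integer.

(v_max)²/a_max = (5/2)²/1 = 25/4
125/4 ≥ 25/4 ⇒ cruise phase
t_a = (5/2)/1 = 5/2; v_peak = 5/2
d_cruise = 125/4 − 25/4 = 25; t_c = 25/(5/2) = 10
T = 2·5/2 + 10 = 15

t_a=5/2 t_c=10 v_peak=5/2 T=15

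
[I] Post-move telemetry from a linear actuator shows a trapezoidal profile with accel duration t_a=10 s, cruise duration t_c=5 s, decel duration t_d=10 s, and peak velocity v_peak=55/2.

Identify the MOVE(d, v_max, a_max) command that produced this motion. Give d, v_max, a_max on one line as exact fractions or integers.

a_max = (55/2)/10 = 11/4
d_a = ½·55/2·10 = 275/2; d_c = 55/2·5 = 275/2
d = 2·275/2 + 275/2 = 825/2
t_c = 5 > 0 so v_max = 55/2

d=825/2 v_max=55/2 a_max=11/4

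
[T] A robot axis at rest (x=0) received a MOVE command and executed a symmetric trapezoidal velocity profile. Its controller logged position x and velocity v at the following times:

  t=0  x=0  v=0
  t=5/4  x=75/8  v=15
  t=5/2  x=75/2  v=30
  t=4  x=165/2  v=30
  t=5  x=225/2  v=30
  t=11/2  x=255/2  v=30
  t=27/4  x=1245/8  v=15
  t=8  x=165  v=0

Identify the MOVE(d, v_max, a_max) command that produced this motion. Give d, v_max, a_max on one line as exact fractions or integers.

final state: t=8, x=165, v=0 → d = 165
a_max = (15−0)/(5/4−0) = 12
max v = 30 over t∈[5/2,11/2] → v_max = 30
check: 30·(5/2+3) = 165 ✓

d=165 v_max=30 a_max=12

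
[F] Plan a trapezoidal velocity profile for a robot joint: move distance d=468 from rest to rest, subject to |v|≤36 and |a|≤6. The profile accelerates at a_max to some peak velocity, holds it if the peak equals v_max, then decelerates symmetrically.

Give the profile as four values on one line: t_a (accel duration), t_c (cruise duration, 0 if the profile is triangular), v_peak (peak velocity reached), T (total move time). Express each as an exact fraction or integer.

vₘ²/aₘ = 36²/6 = 216
468 ≥ 216 so v_max reached
t_a = 36/6 = 6; v_peak = 36
d_cruise = 468 − 216 = 252; t_c = 252/36 = 7
T = 2·6 + 7 = 19

t_a=6 t_c=7 v_peak=36 T=19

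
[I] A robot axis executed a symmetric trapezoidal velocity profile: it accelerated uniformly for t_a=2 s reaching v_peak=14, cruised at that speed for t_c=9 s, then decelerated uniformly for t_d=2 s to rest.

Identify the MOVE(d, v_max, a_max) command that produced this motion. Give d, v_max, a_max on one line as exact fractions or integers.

d=154 v_max=14 a_max=7

a_max = 14/2 = 7
d_a = ½·14·2 = 14; d_c = 14·9 = 126
d = 2·14 + 126 = 154
t_c = 9 > 0 ⇒ limit active, v_max = 14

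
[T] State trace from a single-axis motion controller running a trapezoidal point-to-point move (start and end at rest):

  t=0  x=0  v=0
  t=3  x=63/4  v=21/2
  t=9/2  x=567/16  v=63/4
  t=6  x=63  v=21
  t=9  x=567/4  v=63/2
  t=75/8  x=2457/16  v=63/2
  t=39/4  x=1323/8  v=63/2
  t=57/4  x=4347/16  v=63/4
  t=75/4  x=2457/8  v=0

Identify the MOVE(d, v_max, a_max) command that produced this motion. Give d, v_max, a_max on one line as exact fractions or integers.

final state: t=75/4, x=2457/8, v=0 → d = 2457/8
a_max = (21/2−0)/(3−0) = 7/2
max v = 63/2 over t∈[9,39/4] → v_max = 63/2
check: 63/2·(9+3/4) = 2457/8 ✓

d=2457/8 v_max=63/2 a_max=7/2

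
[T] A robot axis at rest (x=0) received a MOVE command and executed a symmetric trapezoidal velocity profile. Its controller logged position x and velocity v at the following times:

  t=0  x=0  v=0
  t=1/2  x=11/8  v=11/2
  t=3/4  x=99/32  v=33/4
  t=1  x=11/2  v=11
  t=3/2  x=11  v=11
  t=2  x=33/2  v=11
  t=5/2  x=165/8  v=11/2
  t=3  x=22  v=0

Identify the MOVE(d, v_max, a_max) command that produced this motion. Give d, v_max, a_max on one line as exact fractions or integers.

final state: t=3, x=22, v=0 → d = 22
a_max = (11/2−0)/(1/2−0) = 11
max v = 11 over t∈[1,2] → v_max = 11
check: 11·(1+1) = 22 ✓

d=22 v_max=11 a_max=11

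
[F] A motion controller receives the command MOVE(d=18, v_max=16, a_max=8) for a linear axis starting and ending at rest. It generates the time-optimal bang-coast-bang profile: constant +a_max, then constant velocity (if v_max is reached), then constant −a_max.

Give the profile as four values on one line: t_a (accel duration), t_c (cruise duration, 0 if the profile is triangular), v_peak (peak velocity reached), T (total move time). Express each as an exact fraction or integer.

v_max²/a_max = 16²/8 = 32
18 < 32 ⇒ no cruise
v_peak = √(18·8) = √144 = 12
t_a = 12/8 = 3/2; t_c = 0
T = 2·3/2 = 3

t_a=3/2 t_c=0 v_peak=12 T=3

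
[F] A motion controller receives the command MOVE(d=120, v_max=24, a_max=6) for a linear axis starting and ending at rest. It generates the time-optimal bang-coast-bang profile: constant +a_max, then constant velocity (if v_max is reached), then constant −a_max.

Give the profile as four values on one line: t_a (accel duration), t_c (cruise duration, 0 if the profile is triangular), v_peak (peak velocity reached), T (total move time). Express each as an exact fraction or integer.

t_a=4 t_c=1 v_peak=24 T=9

vₘ²/aₘ = 24²/6 = 96
120 ≥ 96 ⇒ cruise phase
t_a = 24/6 = 4; v_peak = 24
d_cruise = 120 − 96 = 24; t_c = 24/24 = 1
T = 2·4 + 1 = 9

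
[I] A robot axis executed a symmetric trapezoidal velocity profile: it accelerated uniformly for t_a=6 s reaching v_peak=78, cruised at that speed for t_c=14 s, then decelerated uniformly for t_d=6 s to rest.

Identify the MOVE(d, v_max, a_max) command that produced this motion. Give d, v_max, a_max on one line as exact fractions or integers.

d=1560 v_max=78 a_max=13

a_max = 78/6 = 13
d_a = ½·78·6 = 234; d_c = 78·14 = 1092
d = 2·234 + 1092 = 1560
t_c = 14 > 0 ⇒ limit active, v_max = 78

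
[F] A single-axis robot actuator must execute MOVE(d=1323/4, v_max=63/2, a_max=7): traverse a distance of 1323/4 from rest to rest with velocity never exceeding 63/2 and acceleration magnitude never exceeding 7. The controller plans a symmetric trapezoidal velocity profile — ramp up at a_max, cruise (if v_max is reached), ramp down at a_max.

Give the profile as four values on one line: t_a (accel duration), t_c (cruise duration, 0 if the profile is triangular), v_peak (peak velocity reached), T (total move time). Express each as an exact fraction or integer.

t_a=9/2 t_c=6 v_peak=63/2 T=15

v_max²/a_max = (63/2)²/7 = 567/4
1323/4 ≥ 567/4 ⇒ cruise phase
t_a = (63/2)/7 = 9/2; v_peak = 63/2
d_cruise = 1323/4 − 567/4 = 189; t_c = 189/(63/2) = 6
T = 2·9/2 + 6 = 15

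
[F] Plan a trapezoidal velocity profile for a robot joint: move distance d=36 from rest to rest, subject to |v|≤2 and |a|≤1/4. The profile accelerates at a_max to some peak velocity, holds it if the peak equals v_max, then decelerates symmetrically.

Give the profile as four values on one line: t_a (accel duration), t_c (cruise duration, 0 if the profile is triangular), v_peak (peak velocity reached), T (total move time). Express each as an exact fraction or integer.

t_a=8 t_c=10 v_peak=2 T=26

(v_max)²/a_max = 2²/(1/4) = 16
36 ≥ 16 ⇒ cruise phase
t_a = 2/(1/4) = 8; v_peak = 2
d_cruise = 36 − 16 = 20; t_c = 20/2 = 10
T = 2·8 + 10 = 26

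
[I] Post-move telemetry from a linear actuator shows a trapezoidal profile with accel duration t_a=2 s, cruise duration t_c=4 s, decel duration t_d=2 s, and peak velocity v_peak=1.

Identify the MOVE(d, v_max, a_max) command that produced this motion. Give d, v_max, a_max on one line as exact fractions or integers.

d=6 v_max=1 a_max=1/2

a_max = 1/2
d_a = ½·1·2 = 1; d_c = 1·4 = 4
d = 2·1 + 4 = 6
t_c = 4 > 0 → v_max = v_peak = 1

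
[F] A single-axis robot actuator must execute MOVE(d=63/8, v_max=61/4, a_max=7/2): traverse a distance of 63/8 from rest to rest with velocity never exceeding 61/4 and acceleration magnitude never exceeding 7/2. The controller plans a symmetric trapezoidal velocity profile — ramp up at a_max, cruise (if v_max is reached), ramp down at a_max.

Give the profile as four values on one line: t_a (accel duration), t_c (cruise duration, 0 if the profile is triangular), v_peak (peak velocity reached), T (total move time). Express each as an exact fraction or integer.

t_a=3/2 t_c=0 v_peak=21/4 T=3

v_max²/a_max = (61/4)²/(7/2) = 3721/56
63/8 < 3721/56 so t_c = 0
v_peak = √(63/8·7/2) = √(441/16) = 21/4
t_a = (21/4)/(7/2) = 3/2; t_c = 0
T = 2·3/2 = 3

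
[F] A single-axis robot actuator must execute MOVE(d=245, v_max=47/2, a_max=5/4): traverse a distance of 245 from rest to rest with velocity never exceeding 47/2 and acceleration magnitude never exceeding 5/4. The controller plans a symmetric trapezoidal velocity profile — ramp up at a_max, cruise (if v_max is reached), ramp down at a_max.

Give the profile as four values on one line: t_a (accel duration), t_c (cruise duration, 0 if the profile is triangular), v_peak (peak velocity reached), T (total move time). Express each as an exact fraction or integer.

(v_max)²/a_max = (47/2)²/(5/4) = 2209/5
245 < 2209/5 so t_c = 0
v_peak = √(245·5/4) = √(1225/4) = 35/2
t_a = (35/2)/(5/4) = 14; t_c = 0
T = 2·14 = 28

t_a=14 t_c=0 v_peak=35/2 T=28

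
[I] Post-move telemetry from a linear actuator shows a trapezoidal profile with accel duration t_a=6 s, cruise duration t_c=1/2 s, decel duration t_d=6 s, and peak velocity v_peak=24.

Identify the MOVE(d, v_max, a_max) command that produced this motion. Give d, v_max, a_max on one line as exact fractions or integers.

a_max = 24/6 = 4
d_a = ½·24·6 = 72; d_c = 24·1/2 = 12
d = 2·72 + 12 = 156
t_c = 1/2 > 0 → v_max = v_peak = 24

d=156 v_max=24 a_max=4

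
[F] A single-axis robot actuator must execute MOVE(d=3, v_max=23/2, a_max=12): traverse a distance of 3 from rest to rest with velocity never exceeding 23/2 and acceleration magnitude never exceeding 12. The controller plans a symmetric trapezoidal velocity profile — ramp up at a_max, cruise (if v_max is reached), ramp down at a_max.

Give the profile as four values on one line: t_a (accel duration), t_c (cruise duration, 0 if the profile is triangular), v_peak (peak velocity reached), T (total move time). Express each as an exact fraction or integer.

v_max²/a_max = (23/2)²/12 = 529/48
3 < 529/48 so t_c = 0
v_peak = √(3·12) = √36 = 6
t_a = 6/12 = 1/2; t_c = 0
T = 2·1/2 = 1

t_a=1/2 t_c=0 v_peak=6 T=1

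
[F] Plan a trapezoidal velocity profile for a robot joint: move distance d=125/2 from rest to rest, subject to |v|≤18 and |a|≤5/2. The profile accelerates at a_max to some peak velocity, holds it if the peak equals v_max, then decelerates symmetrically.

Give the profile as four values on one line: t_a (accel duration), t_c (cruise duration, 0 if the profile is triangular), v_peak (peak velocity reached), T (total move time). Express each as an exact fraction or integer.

t_a=5 t_c=0 v_peak=25/2 T=10

vₘ²/aₘ = 18²/(5/2) = 648/5
125/2 < 648/5 so t_c = 0
v_peak = √(125/2·5/2) = √(625/4) = 25/2
t_a = (25/2)/(5/2) = 5; t_c = 0
T = 2·5 = 10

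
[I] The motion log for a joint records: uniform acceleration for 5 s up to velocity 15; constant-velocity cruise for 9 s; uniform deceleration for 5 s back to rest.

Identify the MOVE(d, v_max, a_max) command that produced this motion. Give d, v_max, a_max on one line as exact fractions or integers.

a_max = 15/5 = 3
d_a = ½·15·5 = 75/2; d_c = 15·9 = 135
d = 2·75/2 + 135 = 210
t_c = 9 > 0 ⇒ limit active, v_max = 15

d=210 v_max=15 a_max=3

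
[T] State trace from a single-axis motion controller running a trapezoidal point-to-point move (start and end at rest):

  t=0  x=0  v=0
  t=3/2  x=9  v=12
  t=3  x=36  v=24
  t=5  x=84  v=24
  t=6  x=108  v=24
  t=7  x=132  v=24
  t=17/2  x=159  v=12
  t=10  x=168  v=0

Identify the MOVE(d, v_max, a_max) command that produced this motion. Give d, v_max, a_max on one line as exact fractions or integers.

final state: t=10, x=168, v=0 → d = 168
a_max = (12−0)/(3/2−0) = 8
max v = 24 over t∈[3,7] → v_max = 24
check: 24·(3+4) = 168 ✓

d=168 v_max=24 a_max=8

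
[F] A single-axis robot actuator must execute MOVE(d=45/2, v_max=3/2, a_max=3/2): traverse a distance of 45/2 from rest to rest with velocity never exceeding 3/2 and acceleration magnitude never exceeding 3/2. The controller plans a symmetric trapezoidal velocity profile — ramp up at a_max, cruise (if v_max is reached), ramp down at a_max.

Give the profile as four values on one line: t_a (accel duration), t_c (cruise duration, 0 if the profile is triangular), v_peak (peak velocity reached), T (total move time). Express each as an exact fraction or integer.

t_a=1 t_c=14 v_peak=3/2 T=16

vₘ²/aₘ = (3/2)²/(3/2) = 3/2
45/2 ≥ 3/2 ⇒ cruise phase
t_a = (3/2)/(3/2) = 1; v_peak = 3/2
d_cruise = 45/2 − 3/2 = 21; t_c = 21/(3/2) = 14
T = 2·1 + 14 = 16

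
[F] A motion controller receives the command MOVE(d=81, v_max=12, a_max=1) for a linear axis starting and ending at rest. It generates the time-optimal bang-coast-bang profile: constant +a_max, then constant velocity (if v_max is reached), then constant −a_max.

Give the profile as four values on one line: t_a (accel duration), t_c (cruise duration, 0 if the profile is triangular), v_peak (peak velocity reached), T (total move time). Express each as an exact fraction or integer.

(v_max)²/a_max = 12²/1 = 144
81 < 144 → triangular
v_peak = √(81·1) = √81 = 9
t_a = 9/1 = 9; t_c = 0
T = 2·9 = 18

t_a=9 t_c=0 v_peak=9 T=18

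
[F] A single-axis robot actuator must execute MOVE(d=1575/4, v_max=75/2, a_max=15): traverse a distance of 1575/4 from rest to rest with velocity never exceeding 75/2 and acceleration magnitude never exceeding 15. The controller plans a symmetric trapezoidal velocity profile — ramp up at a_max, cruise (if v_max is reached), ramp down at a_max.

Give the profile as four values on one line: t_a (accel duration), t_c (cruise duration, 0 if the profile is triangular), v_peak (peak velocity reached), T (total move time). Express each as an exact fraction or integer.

t_a=5/2 t_c=8 v_peak=75/2 T=13

v_max²/a_max = (75/2)²/15 = 375/4
1575/4 ≥ 375/4 ⇒ cruise phase
t_a = (75/2)/15 = 5/2; v_peak = 75/2
d_cruise = 1575/4 − 375/4 = 300; t_c = 300/(75/2) = 8
T = 2·5/2 + 8 = 13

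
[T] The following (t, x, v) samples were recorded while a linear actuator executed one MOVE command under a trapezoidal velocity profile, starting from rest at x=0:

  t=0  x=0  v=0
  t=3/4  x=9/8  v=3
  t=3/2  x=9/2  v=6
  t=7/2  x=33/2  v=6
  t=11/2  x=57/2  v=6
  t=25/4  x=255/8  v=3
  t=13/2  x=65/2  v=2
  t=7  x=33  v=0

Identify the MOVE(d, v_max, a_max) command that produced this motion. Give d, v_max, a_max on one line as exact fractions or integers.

final state: t=7, x=33, v=0 → d = 33
a_max = (3−0)/(3/4−0) = 4
max v = 6 over t∈[3/2,11/2] → v_max = 6
check: 6·(3/2+4) = 33 ✓

d=33 v_max=6 a_max=4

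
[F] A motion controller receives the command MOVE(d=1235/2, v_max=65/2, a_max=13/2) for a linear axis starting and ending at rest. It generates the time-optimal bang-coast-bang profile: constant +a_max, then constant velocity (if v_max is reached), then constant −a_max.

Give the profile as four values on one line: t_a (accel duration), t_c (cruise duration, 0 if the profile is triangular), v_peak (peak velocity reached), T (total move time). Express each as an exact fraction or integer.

t_a=5 t_c=14 v_peak=65/2 T=24

(v_max)²/a_max = (65/2)²/(13/2) = 325/2
1235/2 ≥ 325/2 so v_max reached
t_a = (65/2)/(13/2) = 5; v_peak = 65/2
d_cruise = 1235/2 − 325/2 = 455; t_c = 455/(65/2) = 14
T = 2·5 + 14 = 24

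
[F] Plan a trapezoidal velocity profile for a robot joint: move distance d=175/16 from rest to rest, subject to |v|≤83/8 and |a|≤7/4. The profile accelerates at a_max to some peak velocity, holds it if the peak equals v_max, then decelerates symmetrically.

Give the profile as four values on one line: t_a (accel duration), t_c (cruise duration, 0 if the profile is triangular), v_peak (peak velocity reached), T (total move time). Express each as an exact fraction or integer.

(v_max)²/a_max = (83/8)²/(7/4) = 6889/112
175/16 < 6889/112 so t_c = 0
v_peak = √(175/16·7/4) = √(1225/64) = 35/8
t_a = (35/8)/(7/4) = 5/2; t_c = 0
T = 2·5/2 = 5

t_a=5/2 t_c=0 v_peak=35/8 T=5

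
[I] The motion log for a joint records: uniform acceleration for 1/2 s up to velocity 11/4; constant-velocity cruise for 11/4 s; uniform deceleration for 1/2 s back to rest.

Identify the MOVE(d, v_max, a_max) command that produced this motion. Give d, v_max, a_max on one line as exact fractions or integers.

a_max = (11/4)/(1/2) = 11/2
d_a = ½·11/4·1/2 = 11/16; d_c = 11/4·11/4 = 121/16
d = 2·11/16 + 121/16 = 143/16
t_c = 11/4 > 0 → v_max = v_peak = 11/4

d=143/16 v_max=11/4 a_max=11/2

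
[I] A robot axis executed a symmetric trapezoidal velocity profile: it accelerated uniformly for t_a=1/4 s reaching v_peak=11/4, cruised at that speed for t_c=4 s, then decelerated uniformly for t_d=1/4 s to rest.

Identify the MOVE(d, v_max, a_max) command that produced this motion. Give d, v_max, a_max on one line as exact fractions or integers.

a_max = (11/4)/(1/4) = 11
d_a = ½·11/4·1/4 = 11/32; d_c = 11/4·4 = 11
d = 2·11/32 + 11 = 187/16
t_c = 4 > 0 so v_max = 11/4

d=187/16 v_max=11/4 a_max=11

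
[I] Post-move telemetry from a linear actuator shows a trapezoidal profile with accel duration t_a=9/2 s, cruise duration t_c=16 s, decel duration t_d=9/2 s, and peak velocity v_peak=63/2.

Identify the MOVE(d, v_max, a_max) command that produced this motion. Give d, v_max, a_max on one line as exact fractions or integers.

a_max = (63/2)/(9/2) = 7
d_a = ½·63/2·9/2 = 567/8; d_c = 63/2·16 = 504
d = 2·567/8 + 504 = 2583/4
t_c = 16 > 0 so v_max = 63/2

d=2583/4 v_max=63/2 a_max=7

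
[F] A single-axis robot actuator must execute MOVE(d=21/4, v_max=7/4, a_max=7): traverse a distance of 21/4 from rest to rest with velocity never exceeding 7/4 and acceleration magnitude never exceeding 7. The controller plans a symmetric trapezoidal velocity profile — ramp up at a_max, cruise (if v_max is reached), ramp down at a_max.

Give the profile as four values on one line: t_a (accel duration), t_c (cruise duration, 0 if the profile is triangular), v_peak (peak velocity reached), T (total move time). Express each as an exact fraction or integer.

vₘ²/aₘ = (7/4)²/7 = 7/16
21/4 ≥ 7/16 → trapezoidal
t_a = (7/4)/7 = 1/4; v_peak = 7/4
d_cruise = 21/4 − 7/16 = 77/16; t_c = (77/16)/(7/4) = 11/4
T = 2·1/4 + 11/4 = 13/4

t_a=1/4 t_c=11/4 v_peak=7/4 T=13/4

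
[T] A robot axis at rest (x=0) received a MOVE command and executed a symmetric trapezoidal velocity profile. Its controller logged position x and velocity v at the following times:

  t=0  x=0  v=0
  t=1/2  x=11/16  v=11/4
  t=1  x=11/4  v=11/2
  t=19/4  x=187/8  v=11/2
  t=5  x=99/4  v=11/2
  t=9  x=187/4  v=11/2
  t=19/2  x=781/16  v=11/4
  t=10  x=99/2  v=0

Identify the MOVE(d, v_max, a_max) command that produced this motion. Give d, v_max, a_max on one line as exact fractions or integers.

d=99/2 v_max=11/2 a_max=11/2

final state: t=10, x=99/2, v=0 → d = 99/2
a_max = (11/4−0)/(1/2−0) = 11/2
max v = 11/2 over t∈[1,9] → v_max = 11/2
check: 11/2·(1+8) = 99/2 ✓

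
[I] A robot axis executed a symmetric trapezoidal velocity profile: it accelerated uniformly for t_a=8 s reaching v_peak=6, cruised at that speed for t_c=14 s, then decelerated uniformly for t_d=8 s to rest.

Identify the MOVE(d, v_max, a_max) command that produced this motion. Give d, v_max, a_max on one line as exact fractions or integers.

a_max = 6/8 = 3/4
d_a = ½·6·8 = 24; d_c = 6·14 = 84
d = 2·24 + 84 = 132
t_c = 14 > 0 so v_max = 6

d=132 v_max=6 a_max=3/4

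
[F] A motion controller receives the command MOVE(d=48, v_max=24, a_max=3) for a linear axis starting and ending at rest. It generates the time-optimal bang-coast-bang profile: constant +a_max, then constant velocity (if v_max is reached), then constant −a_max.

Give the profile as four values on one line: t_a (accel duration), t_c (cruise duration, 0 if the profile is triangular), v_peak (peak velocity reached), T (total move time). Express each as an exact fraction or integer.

t_a=4 t_c=0 v_peak=12 T=8

(v_max)²/a_max = 24²/3 = 192
48 < 192 ⇒ no cruise
v_peak = √(48·3) = √144 = 12
t_a = 12/3 = 4; t_c = 0
T = 2·4 = 8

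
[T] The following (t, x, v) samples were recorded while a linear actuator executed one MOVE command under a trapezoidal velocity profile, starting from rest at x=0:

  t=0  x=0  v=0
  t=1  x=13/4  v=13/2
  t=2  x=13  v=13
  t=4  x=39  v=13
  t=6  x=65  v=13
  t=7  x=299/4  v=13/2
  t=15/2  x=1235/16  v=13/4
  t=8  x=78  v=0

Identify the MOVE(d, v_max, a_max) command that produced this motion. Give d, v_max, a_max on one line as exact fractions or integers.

final state: t=8, x=78, v=0 → d = 78
a_max = (13/2−0)/(1−0) = 13/2
max v = 13 over t∈[2,6] → v_max = 13
check: 13·(2+4) = 78 ✓

d=78 v_max=13 a_max=13/2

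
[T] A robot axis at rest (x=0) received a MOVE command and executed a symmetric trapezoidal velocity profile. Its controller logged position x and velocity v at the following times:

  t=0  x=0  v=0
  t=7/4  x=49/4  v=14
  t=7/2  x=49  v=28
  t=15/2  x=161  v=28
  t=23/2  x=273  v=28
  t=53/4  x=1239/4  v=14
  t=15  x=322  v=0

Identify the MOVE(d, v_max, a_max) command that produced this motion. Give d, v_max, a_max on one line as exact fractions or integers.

d=322 v_max=28 a_max=8

final state: t=15, x=322, v=0 → d = 322
a_max = (14−0)/(7/4−0) = 8
max v = 28 over t∈[7/2,23/2] → v_max = 28
check: 28·(7/2+8) = 322 ✓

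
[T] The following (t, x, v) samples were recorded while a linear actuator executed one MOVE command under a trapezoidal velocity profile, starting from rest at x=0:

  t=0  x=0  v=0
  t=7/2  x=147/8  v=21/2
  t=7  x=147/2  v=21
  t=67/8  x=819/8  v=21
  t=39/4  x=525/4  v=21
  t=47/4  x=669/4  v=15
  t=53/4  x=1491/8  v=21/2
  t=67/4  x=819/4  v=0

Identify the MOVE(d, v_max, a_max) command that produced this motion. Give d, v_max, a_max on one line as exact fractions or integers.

d=819/4 v_max=21 a_max=3

final state: t=67/4, x=819/4, v=0 → d = 819/4
a_max = (21/2−0)/(7/2−0) = 3
max v = 21 over t∈[7,39/4] → v_max = 21
check: 21·(7+11/4) = 819/4 ✓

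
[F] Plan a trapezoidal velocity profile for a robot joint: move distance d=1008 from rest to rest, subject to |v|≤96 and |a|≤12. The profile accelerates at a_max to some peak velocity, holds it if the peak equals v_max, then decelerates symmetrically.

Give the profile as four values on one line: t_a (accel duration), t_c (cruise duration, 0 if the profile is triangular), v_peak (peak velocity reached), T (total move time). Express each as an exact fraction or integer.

t_a=8 t_c=5/2 v_peak=96 T=37/2

(v_max)²/a_max = 96²/12 = 768
1008 ≥ 768 → trapezoidal
t_a = 96/12 = 8; v_peak = 96
d_cruise = 1008 − 768 = 240; t_c = 240/96 = 5/2
T = 2·8 + 5/2 = 37/2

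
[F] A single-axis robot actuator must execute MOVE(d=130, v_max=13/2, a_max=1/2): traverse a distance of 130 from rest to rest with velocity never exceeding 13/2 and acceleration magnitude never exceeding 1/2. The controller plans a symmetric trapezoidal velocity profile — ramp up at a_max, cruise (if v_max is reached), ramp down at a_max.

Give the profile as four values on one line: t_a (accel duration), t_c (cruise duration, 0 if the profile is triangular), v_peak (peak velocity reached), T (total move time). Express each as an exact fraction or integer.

t_a=13 t_c=7 v_peak=13/2 T=33

vₘ²/aₘ = (13/2)²/(1/2) = 169/2
130 ≥ 169/2 ⇒ cruise phase
t_a = (13/2)/(1/2) = 13; v_peak = 13/2
d_cruise = 130 − 169/2 = 91/2; t_c = (91/2)/(13/2) = 7
T = 2·13 + 7 = 33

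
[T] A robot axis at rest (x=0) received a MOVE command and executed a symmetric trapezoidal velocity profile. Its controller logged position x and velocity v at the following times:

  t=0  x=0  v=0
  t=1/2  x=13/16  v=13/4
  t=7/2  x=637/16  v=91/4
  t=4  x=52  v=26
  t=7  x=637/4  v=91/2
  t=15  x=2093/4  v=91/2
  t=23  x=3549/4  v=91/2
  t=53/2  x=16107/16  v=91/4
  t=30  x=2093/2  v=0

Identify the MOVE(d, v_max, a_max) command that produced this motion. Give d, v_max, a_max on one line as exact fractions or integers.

d=2093/2 v_max=91/2 a_max=13/2

final state: t=30, x=2093/2, v=0 → d = 2093/2
a_max = (13/4−0)/(1/2−0) = 13/2
max v = 91/2 over t∈[7,23] → v_max = 91/2
check: 91/2·(7+16) = 2093/2 ✓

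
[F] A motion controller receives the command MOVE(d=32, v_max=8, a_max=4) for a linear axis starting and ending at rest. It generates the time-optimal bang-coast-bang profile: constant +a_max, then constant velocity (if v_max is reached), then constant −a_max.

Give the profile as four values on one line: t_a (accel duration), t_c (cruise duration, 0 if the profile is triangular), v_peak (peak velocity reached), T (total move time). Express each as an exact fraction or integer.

t_a=2 t_c=2 v_peak=8 T=6

(v_max)²/a_max = 8²/4 = 16
32 ≥ 16 → trapezoidal
t_a = 8/4 = 2; v_peak = 8
d_cruise = 32 − 16 = 16; t_c = 16/8 = 2
T = 2·2 + 2 = 6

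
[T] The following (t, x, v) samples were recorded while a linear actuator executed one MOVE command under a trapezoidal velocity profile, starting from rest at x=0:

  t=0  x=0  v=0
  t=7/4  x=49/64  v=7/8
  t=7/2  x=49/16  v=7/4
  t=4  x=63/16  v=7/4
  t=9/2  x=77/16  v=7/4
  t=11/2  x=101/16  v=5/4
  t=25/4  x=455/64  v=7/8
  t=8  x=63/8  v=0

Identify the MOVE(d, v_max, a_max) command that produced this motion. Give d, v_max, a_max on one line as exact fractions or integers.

final state: t=8, x=63/8, v=0 → d = 63/8
a_max = (7/8−0)/(7/4−0) = 1/2
max v = 7/4 over t∈[7/2,9/2] → v_max = 7/4
check: 7/4·(7/2+1) = 63/8 ✓

d=63/8 v_max=7/4 a_max=1/2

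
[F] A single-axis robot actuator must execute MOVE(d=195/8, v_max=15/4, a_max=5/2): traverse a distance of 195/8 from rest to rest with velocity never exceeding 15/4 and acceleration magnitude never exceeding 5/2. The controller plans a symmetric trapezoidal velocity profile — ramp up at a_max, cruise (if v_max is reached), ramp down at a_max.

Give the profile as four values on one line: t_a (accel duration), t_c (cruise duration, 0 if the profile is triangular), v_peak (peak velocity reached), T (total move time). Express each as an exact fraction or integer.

vₘ²/aₘ = (15/4)²/(5/2) = 45/8
195/8 ≥ 45/8 → trapezoidal
t_a = (15/4)/(5/2) = 3/2; v_peak = 15/4
d_cruise = 195/8 − 45/8 = 75/4; t_c = (75/4)/(15/4) = 5
T = 2·3/2 + 5 = 8

t_a=3/2 t_c=5 v_peak=15/4 T=8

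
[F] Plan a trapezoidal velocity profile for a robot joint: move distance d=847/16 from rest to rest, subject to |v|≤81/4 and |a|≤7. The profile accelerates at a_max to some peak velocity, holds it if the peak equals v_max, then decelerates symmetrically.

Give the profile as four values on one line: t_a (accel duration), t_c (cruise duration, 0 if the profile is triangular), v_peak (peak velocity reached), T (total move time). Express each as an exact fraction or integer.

(v_max)²/a_max = (81/4)²/7 = 6561/112
847/16 < 6561/112 → triangular
v_peak = √(847/16·7) = √(5929/16) = 77/4
t_a = (77/4)/7 = 11/4; t_c = 0
T = 2·11/4 = 11/2

t_a=11/4 t_c=0 v_peak=77/4 T=11/2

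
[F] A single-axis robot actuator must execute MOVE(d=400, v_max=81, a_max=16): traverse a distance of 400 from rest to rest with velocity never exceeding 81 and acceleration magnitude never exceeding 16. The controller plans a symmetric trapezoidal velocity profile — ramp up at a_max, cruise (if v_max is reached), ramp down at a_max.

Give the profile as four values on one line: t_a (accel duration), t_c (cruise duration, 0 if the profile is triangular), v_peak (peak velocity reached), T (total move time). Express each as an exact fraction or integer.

vₘ²/aₘ = 81²/16 = 6561/16
400 < 6561/16 → triangular
v_peak = √(400·16) = √6400 = 80
t_a = 80/16 = 5; t_c = 0
T = 2·5 = 10

t_a=5 t_c=0 v_peak=80 T=10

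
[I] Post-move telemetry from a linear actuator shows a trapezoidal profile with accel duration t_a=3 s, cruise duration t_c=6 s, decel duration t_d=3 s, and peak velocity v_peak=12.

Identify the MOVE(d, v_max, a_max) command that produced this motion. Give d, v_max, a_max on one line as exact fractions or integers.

a_max = 12/3 = 4
d_a = ½·12·3 = 18; d_c = 12·6 = 72
d = 2·18 + 72 = 108
t_c = 6 > 0 so v_max = 12

d=108 v_max=12 a_max=4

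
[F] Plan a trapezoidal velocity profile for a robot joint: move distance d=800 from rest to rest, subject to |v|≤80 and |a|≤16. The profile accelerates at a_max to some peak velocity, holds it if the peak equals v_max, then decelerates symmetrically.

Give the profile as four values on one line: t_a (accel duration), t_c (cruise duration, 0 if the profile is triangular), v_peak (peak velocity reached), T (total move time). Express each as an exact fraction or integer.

t_a=5 t_c=5 v_peak=80 T=15

v_max²/a_max = 80²/16 = 400
800 ≥ 400 ⇒ cruise phase
t_a = 80/16 = 5; v_peak = 80
d_cruise = 800 − 400 = 400; t_c = 400/80 = 5
T = 2·5 + 5 = 15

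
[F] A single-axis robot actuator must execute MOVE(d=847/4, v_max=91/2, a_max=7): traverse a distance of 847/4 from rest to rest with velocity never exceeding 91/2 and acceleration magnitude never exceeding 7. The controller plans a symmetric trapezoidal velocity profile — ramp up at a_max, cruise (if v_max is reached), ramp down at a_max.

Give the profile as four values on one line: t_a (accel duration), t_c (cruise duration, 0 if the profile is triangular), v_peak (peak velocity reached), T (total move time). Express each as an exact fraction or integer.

t_a=11/2 t_c=0 v_peak=77/2 T=11

(v_max)²/a_max = (91/2)²/7 = 1183/4
847/4 < 1183/4 → triangular
v_peak = √(847/4·7) = √(5929/4) = 77/2
t_a = (77/2)/7 = 11/2; t_c = 0
T = 2·11/2 = 11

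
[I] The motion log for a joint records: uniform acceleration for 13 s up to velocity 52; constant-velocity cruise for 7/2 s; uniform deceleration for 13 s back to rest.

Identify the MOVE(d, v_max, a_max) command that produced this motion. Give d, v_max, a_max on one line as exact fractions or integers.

d=858 v_max=52 a_max=4

a_max = 52/13 = 4
d_a = ½·52·13 = 338; d_c = 52·7/2 = 182
d = 2·338 + 182 = 858
t_c = 7/2 > 0 so v_max = 52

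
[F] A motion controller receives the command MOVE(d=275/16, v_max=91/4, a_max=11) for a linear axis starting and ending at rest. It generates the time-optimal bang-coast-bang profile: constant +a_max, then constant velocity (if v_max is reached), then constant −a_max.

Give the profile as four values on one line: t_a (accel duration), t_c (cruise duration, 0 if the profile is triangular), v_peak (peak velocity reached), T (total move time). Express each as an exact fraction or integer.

t_a=5/4 t_c=0 v_peak=55/4 T=5/2

(v_max)²/a_max = (91/4)²/11 = 8281/176
275/16 < 8281/176 ⇒ no cruise
v_peak = √(275/16·11) = √(3025/16) = 55/4
t_a = (55/4)/11 = 5/4; t_c = 0
T = 2·5/4 = 5/2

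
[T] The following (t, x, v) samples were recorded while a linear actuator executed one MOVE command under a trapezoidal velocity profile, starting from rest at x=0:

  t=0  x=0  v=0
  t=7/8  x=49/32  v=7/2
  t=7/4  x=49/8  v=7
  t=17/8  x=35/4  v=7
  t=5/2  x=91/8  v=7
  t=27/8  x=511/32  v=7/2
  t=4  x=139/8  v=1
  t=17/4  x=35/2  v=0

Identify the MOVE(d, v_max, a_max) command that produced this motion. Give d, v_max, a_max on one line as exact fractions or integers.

final state: t=17/4, x=35/2, v=0 → d = 35/2
a_max = (7/2−0)/(7/8−0) = 4
max v = 7 over t∈[7/4,5/2] → v_max = 7
check: 7·(7/4+3/4) = 35/2 ✓

d=35/2 v_max=7 a_max=4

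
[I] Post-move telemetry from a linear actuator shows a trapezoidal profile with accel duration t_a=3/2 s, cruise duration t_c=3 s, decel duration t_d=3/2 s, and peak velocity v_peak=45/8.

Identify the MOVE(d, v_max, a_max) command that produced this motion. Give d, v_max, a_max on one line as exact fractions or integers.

d=405/16 v_max=45/8 a_max=15/4

a_max = (45/8)/(3/2) = 15/4
d_a = ½·45/8·3/2 = 135/32; d_c = 45/8·3 = 135/8
d = 2·135/32 + 135/8 = 405/16
t_c = 3 > 0 so v_max = 45/8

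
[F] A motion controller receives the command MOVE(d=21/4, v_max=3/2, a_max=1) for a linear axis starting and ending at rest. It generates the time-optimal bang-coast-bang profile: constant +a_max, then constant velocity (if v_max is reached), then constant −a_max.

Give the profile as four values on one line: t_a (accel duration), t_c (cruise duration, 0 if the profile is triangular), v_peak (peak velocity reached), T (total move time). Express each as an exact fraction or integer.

t_a=3/2 t_c=2 v_peak=3/2 T=5

v_max²/a_max = (3/2)²/1 = 9/4
21/4 ≥ 9/4 → trapezoidal
t_a = (3/2)/1 = 3/2; v_peak = 3/2
d_cruise = 21/4 − 9/4 = 3; t_c = 3/(3/2) = 2
T = 2·3/2 + 2 = 5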